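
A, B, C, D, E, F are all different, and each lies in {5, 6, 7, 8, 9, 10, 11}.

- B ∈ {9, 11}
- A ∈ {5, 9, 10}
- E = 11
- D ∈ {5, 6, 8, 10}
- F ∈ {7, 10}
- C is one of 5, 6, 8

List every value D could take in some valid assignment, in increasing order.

5, 6, 8, 10

E has just one choice, so E = 11. Remove 11 from B.
B has just one choice, so B = 9. Strike 9 from A.
No further eliminations apply; D can still be any of 5, 6, 8, 10.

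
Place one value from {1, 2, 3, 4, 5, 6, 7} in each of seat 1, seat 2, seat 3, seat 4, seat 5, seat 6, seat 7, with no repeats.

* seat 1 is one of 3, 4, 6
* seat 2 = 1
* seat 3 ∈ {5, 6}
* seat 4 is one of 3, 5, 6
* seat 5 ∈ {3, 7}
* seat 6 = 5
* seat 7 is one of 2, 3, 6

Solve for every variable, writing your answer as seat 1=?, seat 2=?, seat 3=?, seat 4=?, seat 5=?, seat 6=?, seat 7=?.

seat 2 has just one choice, so seat 2 = 1.
That leaves seat 6 = 5. So seat 3, seat 4 can't be 5.
seat 3 has just one choice, so seat 3 = 6. Eliminate 6 elsewhere: seat 1, seat 4, seat 7.
seat 4 has just one choice, so seat 4 = 3. So seat 1, seat 5, seat 7 can't be 3.
That leaves seat 5 = 7.
seat 7 has just one choice, so seat 7 = 2.
seat 1 has just one choice, so seat 1 = 4.

seat 1=4, seat 2=1, seat 3=6, seat 4=3, seat 5=7, seat 6=5, seat 7=2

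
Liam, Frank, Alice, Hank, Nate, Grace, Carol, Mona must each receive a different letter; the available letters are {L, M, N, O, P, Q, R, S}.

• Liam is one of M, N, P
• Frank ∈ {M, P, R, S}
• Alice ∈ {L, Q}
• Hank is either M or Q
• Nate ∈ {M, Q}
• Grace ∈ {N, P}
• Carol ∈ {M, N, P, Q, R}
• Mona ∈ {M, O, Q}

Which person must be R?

The 8 variables draw from only 8 values {L, M, N, O, P, Q, R, S}, so each is used; only Alice can be L, hence Alice = L.
The 7 still-open variables together cover exactly {M, N, O, P, Q, R, S} — 7 values for 7 variables — and O appears only in Mona's list, so Mona = O.
The 6 still-open variables together cover exactly {M, N, P, Q, R, S} — 6 values for 6 variables — and S appears only in Frank's list, so Frank = S.
Among the 5 still-open variables, R fits only Carol (and all 5 values in {M, N, P, Q, R} must be used), so Carol = R.

Carol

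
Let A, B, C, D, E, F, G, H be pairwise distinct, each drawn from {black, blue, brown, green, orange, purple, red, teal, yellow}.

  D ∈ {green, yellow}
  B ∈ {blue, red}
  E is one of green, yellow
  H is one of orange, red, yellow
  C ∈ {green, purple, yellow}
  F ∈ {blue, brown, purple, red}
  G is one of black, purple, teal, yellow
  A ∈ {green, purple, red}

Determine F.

D and E between them cover only {green, yellow} — a naked pair. Remove those values from A, C, G, H.
C must be purple (only option left). Strike purple from A, F, G.
A has just one choice, so A = red. Strike red from B, F, H.
B must be blue (only option left). Strike blue from F.
So F = brown.

brown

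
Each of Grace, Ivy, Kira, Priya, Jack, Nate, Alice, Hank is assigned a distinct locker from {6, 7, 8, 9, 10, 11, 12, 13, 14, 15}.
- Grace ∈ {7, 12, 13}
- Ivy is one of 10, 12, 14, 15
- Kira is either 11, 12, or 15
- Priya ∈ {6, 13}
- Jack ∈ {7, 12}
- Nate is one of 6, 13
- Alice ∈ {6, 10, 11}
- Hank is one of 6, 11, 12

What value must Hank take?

The 8 variables together cover exactly {6, 7, 10, 11, 12, 13, 14, 15} — 8 values for 8 variables — and 14 appears only in Ivy's list, so Ivy = 14.
The 7 still-open variables draw from only 7 values {6, 7, 10, 11, 12, 13, 15}, so each is used; only Alice can be 10, hence Alice = 10.
Among the 6 still-open variables, 15 fits only Kira (and all 6 values in {6, 7, 11, 12, 13, 15} must be used), so Kira = 15.
The 5 still-open variables draw from only 5 values {6, 7, 11, 12, 13}, so each is used; only Hank can be 11, hence Hank = 11.

11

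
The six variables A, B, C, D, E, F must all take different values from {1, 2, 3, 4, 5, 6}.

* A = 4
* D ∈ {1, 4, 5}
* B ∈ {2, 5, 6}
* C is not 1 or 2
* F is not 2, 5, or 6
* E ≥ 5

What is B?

A's domain is down to {4}, so A = 4. Remove 4 from C, D, F.
The 5 still-open variables draw from only 5 values {1, 2, 3, 5, 6}, so each is used; only B can be 2, hence B = 2.

2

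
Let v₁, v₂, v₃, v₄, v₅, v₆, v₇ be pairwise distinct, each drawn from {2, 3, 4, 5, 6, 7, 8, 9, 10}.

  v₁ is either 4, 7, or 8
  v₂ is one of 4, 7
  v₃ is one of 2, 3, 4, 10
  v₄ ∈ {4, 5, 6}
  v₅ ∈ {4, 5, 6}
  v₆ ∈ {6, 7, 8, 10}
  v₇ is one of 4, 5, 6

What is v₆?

The 3 variables v₄, v₅, v₇ are confined to {4, 5, 6}, which locks those values in; drop them from v₁, v₂, v₃, v₆.
v₂ has just one choice, so v₂ = 7. Strike 7 from v₁, v₆.
v₁'s domain is down to {8}, so v₁ = 8. So v₆ can't be 8.
So v₆ = 10.

10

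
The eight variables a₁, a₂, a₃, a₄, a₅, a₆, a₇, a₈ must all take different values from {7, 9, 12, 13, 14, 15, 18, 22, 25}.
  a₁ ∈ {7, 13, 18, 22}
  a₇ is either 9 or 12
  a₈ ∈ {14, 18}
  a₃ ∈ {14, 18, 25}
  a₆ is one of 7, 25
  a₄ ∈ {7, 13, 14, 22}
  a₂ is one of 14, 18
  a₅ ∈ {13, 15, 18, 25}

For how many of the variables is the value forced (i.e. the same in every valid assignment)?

The 2 variables a₂ and a₈ are confined to {14, 18}, which locks those values in; drop them from a₁, a₃, a₄, a₅.
That leaves a₃ = 25. Strike 25 from a₅, a₆.
a₆ has just one choice, so a₆ = 7. Strike 7 from a₁, a₄.
The 2 variables a₁ and a₄ are confined to {13, 22}, which locks those values in; drop them from a₅.
That leaves a₅ = 15.
Determined: a₃=25, a₅=15, a₆=7. The other variables each still have more than one consistent value. That makes 3.

3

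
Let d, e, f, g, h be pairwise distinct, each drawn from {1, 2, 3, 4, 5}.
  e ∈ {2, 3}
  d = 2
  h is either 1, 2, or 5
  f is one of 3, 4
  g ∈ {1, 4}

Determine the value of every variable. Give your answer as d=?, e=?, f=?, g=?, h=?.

d=2, e=3, f=4, g=1, h=5

d must be 2 (only option left). Strike 2 from e, h.
That leaves e = 3. Remove 3 from f.
f must be 4 (only option left). Eliminate 4 elsewhere: g.
g must be 1 (only option left). Remove 1 from h.
That leaves h = 5.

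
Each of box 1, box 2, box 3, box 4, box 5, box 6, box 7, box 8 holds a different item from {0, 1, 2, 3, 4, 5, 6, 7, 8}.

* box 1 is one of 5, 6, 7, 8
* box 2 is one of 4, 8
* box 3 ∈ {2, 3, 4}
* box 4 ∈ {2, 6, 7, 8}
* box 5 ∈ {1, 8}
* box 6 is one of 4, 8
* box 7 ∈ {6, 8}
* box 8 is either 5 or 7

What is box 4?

2

The 8 variables draw from only 8 values {1, 2, 3, 4, 5, 6, 7, 8}, so each is used; only box 5 can be 1, hence box 5 = 1.
Among the 7 still-open variables, 3 fits only box 3 (and all 7 values in {2, 3, 4, 5, 6, 7, 8} must be used), so box 3 = 3.
The 6 still-open variables together cover exactly {2, 4, 5, 6, 7, 8} — 6 values for 6 variables — and 2 appears only in box 4's list, so box 4 = 2.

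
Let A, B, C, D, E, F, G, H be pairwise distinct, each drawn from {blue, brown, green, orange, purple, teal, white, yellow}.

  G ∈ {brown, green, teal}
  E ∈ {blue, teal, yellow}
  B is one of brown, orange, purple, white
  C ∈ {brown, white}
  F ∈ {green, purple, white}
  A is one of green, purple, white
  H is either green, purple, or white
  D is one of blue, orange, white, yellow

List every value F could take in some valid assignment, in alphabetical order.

green, purple, white

The 3 variables A, F, H are confined to {green, purple, white}, which locks those values in; drop them from B, C, D, G.
C's domain is down to {brown}, so C = brown. Eliminate brown elsewhere: B, G.
G's domain is down to {teal}, so G = teal. Strike teal from E.
B's domain is down to {orange}, so B = orange. Strike orange from D.
No further eliminations apply; F can still be any of green, purple, white.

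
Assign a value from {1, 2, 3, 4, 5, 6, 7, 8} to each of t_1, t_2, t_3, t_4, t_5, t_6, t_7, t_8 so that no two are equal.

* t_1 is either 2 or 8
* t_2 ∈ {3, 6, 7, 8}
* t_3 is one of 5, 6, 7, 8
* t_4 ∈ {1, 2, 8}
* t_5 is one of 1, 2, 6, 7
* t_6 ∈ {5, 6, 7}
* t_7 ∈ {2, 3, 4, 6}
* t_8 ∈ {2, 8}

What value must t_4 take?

The 8 variables together cover exactly {1, 2, 3, 4, 5, 6, 7, 8} — 8 values for 8 variables — and 4 appears only in t_7's list, so t_7 = 4.
The 7 still-open variables draw from only 7 values {1, 2, 3, 5, 6, 7, 8}, so each is used; only t_2 can be 3, hence t_2 = 3.
The 2 variables t_1 and t_8 are confined to {2, 8}, which locks those values in; drop them from t_3, t_4, t_5.
So t_4 = 1.

1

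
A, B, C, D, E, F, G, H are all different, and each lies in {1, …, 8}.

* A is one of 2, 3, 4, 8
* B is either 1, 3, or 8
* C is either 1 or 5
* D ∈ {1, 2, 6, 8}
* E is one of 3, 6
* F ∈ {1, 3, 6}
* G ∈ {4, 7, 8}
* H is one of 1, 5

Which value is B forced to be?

The 8 variables draw from only 8 values {1, 2, 3, 4, 5, 6, 7, 8}, so each is used; only G can be 7, hence G = 7.
The 7 still-open variables draw from only 7 values {1, 2, 3, 4, 5, 6, 8}, so each is used; only A can be 4, hence A = 4.
The 6 still-open variables together cover exactly {1, 2, 3, 5, 6, 8} — 6 values for 6 variables — and 2 appears only in D's list, so D = 2.
The 5 still-open variables draw from only 5 values {1, 3, 5, 6, 8}, so each is used; only B can be 8, hence B = 8.

8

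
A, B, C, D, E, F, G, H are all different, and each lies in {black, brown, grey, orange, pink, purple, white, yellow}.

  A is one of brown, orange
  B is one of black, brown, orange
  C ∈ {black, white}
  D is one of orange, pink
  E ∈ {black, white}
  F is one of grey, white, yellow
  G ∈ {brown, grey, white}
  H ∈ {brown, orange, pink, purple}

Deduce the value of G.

grey

The 8 variables draw from only 8 values {black, brown, grey, orange, pink, purple, white, yellow}, so each is used; only H can be purple, hence H = purple.
The 7 still-open variables draw from only 7 values {black, brown, grey, orange, pink, white, yellow}, so each is used; only D can be pink, hence D = pink.
The 6 still-open variables together cover exactly {black, brown, grey, orange, white, yellow} — 6 values for 6 variables — and yellow appears only in F's list, so F = yellow.
The 5 still-open variables draw from only 5 values {black, brown, grey, orange, white}, so each is used; only G can be grey, hence G = grey.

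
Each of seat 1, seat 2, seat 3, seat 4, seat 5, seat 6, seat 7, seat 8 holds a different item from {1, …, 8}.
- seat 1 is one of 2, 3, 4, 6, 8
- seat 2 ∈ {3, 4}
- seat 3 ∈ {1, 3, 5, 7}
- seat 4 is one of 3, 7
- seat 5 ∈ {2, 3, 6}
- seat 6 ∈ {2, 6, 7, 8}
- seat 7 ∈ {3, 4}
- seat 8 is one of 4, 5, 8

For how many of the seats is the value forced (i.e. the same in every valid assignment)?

3

The 8 variables draw from only 8 values {1, 2, 3, 4, 5, 6, 7, 8}, so each is used; only seat 3 can be 1, hence seat 3 = 1.
The 7 still-open variables draw from only 7 values {2, 3, 4, 5, 6, 7, 8}, so each is used; only seat 8 can be 5, hence seat 8 = 5.
seat 2 and seat 7 between them cover only {3, 4} — a naked pair. Remove those values from seat 1, seat 4, seat 5.
seat 4's domain is down to {7}, so seat 4 = 7. So seat 6 can't be 7.
Determined: seat 3=1, seat 4=7, seat 8=5. The other seats each still have more than one consistent value. That makes 3.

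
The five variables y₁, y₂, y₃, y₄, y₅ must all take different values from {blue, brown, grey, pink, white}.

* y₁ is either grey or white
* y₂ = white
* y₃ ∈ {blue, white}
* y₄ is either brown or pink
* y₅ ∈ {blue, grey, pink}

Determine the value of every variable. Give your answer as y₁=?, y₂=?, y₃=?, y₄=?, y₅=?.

y₁=grey, y₂=white, y₃=blue, y₄=brown, y₅=pink

y₂ has just one choice, so y₂ = white. Strike white from y₁, y₃.
That leaves y₃ = blue. Eliminate blue elsewhere: y₅.
y₁ has just one choice, so y₁ = grey. Eliminate grey elsewhere: y₅.
That leaves y₅ = pink. Eliminate pink elsewhere: y₄.
y₄'s domain is down to {brown}, so y₄ = brown.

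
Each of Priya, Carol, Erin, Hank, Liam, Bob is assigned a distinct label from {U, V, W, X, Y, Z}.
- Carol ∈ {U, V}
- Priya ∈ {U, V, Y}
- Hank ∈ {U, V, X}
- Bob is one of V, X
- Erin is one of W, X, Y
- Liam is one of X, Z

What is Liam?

Z

The 6 variables together cover exactly {U, V, W, X, Y, Z} — 6 values for 6 variables — and W appears only in Erin's list, so Erin = W.
Among the 5 still-open variables, Y fits only Priya (and all 5 values in {U, V, X, Y, Z} must be used), so Priya = Y.
Among the 4 still-open variables, Z fits only Liam (and all 4 values in {U, V, X, Z} must be used), so Liam = Z.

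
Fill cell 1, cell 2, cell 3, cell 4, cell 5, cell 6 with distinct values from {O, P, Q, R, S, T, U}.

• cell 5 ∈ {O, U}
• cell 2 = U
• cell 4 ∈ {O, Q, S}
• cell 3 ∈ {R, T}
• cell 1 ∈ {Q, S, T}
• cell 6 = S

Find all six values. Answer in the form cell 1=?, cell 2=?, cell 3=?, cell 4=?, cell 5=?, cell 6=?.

cell 1=T, cell 2=U, cell 3=R, cell 4=Q, cell 5=O, cell 6=S

cell 2 must be U (only option left). Eliminate U elsewhere: cell 5.
cell 5's domain is down to {O}, so cell 5 = O. Remove O from cell 4.
cell 6's domain is down to {S}, so cell 6 = S. Remove S from cell 1, cell 4.
cell 4 has just one choice, so cell 4 = Q. Eliminate Q elsewhere: cell 1.
That leaves cell 1 = T. Remove T from cell 3.
cell 3 must be R (only option left).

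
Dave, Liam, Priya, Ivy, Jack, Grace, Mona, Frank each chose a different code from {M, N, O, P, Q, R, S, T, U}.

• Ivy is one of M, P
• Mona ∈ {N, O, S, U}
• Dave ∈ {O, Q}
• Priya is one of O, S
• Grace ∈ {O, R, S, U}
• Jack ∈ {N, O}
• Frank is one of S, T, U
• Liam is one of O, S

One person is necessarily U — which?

Mona

Liam and Priya between them cover only {O, S} — a naked pair. Remove those values from Dave, Jack, Grace, Mona, Frank.
That leaves Dave = Q.
That leaves Jack = N. Remove N from Mona.
So U goes to Mona.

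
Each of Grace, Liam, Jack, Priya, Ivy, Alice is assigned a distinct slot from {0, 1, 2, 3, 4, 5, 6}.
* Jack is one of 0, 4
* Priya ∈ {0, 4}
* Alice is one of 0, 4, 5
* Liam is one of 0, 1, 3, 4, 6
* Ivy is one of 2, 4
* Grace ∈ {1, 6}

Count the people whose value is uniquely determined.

The 2 variables Jack and Priya are confined to {0, 4}, which locks those values in; drop them from Liam, Ivy, Alice.
Ivy must be 2 (only option left).
Alice must be 5 (only option left).
Determined: Ivy=2, Alice=5. The other people each still have more than one consistent value. That makes 2.

2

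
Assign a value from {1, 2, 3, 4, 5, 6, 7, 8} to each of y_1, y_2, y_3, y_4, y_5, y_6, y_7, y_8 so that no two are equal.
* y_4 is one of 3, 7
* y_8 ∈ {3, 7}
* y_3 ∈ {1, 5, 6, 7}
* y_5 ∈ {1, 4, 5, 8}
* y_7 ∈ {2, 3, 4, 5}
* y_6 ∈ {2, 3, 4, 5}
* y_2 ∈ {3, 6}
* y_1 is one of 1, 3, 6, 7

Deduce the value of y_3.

Among the 8 variables, 8 fits only y_5 (and all 8 values in {1, 2, 3, 4, 5, 6, 7, 8} must be used), so y_5 = 8.
The 2 variables y_4 and y_8 are confined to {3, 7}, which locks those values in; drop them from y_1, y_2, y_3, y_6, y_7.
That leaves y_2 = 6. Eliminate 6 elsewhere: y_1, y_3.
y_1's domain is down to {1}, so y_1 = 1. Remove 1 from y_3.
So y_3 = 5.

5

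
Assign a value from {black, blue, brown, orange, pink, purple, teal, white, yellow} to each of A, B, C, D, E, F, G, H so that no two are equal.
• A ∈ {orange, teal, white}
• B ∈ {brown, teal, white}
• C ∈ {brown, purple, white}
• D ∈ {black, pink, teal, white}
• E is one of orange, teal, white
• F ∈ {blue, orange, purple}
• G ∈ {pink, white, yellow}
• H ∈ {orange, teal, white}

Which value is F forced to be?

blue

A, E, H share exactly the 3 values {orange, teal, white}; by pigeonhole those values go to them, so strike orange, teal, white from B, C, D, F, G.
B has just one choice, so B = brown. Remove brown from C.
C must be purple (only option left). Strike purple from F.
So F = blue.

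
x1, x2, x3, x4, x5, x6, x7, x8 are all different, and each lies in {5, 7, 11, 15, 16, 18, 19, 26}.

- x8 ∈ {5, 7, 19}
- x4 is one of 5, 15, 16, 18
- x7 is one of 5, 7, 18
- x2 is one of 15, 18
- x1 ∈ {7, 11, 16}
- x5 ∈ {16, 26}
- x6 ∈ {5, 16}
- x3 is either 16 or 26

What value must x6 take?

The 8 variables together cover exactly {5, 7, 11, 15, 16, 18, 19, 26} — 8 values for 8 variables — and 11 appears only in x1's list, so x1 = 11.
The 7 still-open variables together cover exactly {5, 7, 15, 16, 18, 19, 26} — 7 values for 7 variables — and 19 appears only in x8's list, so x8 = 19.
The 6 still-open variables draw from only 6 values {5, 7, 15, 16, 18, 26}, so each is used; only x7 can be 7, hence x7 = 7.
x3 and x5 share exactly the 2 values {16, 26}; by pigeonhole those values go to them, so strike 16, 26 from x4, x6.
So x6 = 5.

5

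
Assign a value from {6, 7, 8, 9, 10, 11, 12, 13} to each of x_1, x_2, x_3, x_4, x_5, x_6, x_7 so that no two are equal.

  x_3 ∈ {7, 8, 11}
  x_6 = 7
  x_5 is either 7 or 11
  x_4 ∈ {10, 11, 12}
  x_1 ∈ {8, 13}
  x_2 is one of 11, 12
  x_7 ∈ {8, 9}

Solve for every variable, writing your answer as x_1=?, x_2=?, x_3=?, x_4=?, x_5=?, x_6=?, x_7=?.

x_1=13, x_2=12, x_3=8, x_4=10, x_5=11, x_6=7, x_7=9

x_6 must be 7 (only option left). Eliminate 7 elsewhere: x_3, x_5.
x_5 must be 11 (only option left). Remove 11 from x_2, x_3, x_4.
x_2 must be 12 (only option left). Strike 12 from x_4.
x_3 must be 8 (only option left). So x_1, x_7 can't be 8.
x_4 must be 10 (only option left).
That leaves x_7 = 9.
x_1 has just one choice, so x_1 = 13.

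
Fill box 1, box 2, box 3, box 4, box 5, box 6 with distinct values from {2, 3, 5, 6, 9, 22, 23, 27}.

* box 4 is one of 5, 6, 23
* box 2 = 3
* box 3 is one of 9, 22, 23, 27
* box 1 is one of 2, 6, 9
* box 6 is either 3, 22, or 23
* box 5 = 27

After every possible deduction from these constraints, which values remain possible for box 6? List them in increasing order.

box 2's domain is down to {3}, so box 2 = 3. Remove 3 from box 6.
box 5 has just one choice, so box 5 = 27. So box 3 can't be 27.
No further eliminations apply; box 6 can still be any of 22, 23.

22, 23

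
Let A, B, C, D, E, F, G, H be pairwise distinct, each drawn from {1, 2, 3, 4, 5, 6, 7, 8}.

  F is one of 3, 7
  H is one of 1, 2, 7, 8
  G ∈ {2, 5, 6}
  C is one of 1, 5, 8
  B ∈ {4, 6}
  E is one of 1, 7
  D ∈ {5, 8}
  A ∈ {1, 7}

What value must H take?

2

Among the 8 variables, 3 fits only F (and all 8 values in {1, 2, 3, 4, 5, 6, 7, 8} must be used), so F = 3.
Among the 7 still-open variables, 4 fits only B (and all 7 values in {1, 2, 4, 5, 6, 7, 8} must be used), so B = 4.
The 6 still-open variables together cover exactly {1, 2, 5, 6, 7, 8} — 6 values for 6 variables — and 6 appears only in G's list, so G = 6.
The 5 still-open variables draw from only 5 values {1, 2, 5, 7, 8}, so each is used; only H can be 2, hence H = 2.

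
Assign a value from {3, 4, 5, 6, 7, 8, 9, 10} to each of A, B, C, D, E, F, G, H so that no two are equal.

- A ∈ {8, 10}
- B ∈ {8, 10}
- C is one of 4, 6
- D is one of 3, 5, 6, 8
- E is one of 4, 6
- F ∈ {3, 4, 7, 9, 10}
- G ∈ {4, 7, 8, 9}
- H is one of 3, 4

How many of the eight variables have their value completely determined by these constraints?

The 8 variables draw from only 8 values {3, 4, 5, 6, 7, 8, 9, 10}, so each is used; only D can be 5, hence D = 5.
The 2 variables A and B are confined to {8, 10}, which locks those values in; drop them from F, G.
C and E share exactly the 2 values {4, 6}; by pigeonhole those values go to them, so strike 4, 6 from F, G, H.
H's domain is down to {3}, so H = 3. Eliminate 3 elsewhere: F.
Determined: D=5, H=3. The other variables each still have more than one consistent value. That makes 2.

2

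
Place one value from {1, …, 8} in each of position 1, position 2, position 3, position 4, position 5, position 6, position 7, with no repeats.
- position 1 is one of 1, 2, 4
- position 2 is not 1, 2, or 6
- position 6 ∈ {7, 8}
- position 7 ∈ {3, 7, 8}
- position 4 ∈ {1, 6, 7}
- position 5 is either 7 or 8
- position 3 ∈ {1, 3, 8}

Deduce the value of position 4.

position 5 and position 6 share exactly the 2 values {7, 8}; by pigeonhole those values go to them, so strike 7, 8 from position 2, position 3, position 4, position 7.
position 7 must be 3 (only option left). Remove 3 from position 2, position 3.
position 3 must be 1 (only option left). So position 1, position 4 can't be 1.
So position 4 = 6.

6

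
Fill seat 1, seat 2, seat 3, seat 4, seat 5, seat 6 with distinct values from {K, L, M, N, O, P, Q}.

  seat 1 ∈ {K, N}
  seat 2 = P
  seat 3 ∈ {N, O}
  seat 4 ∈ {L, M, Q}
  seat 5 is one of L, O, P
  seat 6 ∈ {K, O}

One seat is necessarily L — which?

seat 5

seat 2 has just one choice, so seat 2 = P. So seat 5 can't be P.
seat 1, seat 3, seat 6 share exactly the 3 values {K, N, O}; by pigeonhole those values go to them, so strike K, N, O from seat 5.
So L goes to seat 5.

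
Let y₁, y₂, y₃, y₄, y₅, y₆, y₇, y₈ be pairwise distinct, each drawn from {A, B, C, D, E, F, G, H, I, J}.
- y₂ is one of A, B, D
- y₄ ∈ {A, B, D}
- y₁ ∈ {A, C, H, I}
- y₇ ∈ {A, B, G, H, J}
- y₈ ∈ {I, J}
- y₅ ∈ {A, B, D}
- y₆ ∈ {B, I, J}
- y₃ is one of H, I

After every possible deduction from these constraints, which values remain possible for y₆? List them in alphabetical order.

The 8 variables together cover exactly {A, B, C, D, G, H, I, J} — 8 values for 8 variables — and C appears only in y₁'s list, so y₁ = C.
The 7 still-open variables together cover exactly {A, B, D, G, H, I, J} — 7 values for 7 variables — and G appears only in y₇'s list, so y₇ = G.
Among the 6 still-open variables, H fits only y₃ (and all 6 values in {A, B, D, H, I, J} must be used), so y₃ = H.
y₂, y₄, y₅ between them cover only {A, B, D} — a naked triple. Remove those values from y₆.
No further eliminations apply; y₆ can still be any of I, J.

I, J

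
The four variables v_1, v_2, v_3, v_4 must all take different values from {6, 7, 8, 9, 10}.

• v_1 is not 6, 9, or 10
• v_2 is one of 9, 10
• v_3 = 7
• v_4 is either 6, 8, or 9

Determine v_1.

8

v_3 must be 7 (only option left). Remove 7 from v_1.
So v_1 = 8.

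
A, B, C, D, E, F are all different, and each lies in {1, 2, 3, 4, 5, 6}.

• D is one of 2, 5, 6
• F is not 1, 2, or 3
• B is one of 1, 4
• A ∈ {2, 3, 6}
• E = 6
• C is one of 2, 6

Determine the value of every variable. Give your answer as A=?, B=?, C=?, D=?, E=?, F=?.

E has just one choice, so E = 6. Remove 6 from A, C, D, F.
C must be 2 (only option left). Strike 2 from A, D.
D has just one choice, so D = 5. Remove 5 from F.
F must be 4 (only option left). Eliminate 4 elsewhere: B.
A's domain is down to {3}, so A = 3.
B must be 1 (only option left).

A=3, B=1, C=2, D=5, E=6, F=4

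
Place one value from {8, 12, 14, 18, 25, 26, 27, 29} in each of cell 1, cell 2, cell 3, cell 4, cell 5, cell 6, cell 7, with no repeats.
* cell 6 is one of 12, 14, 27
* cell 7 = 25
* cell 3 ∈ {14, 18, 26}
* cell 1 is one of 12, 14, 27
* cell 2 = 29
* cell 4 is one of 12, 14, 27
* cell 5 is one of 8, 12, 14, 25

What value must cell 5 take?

cell 2 has just one choice, so cell 2 = 29.
cell 7 must be 25 (only option left). So cell 5 can't be 25.
cell 1, cell 4, cell 6 between them cover only {12, 14, 27} — a naked triple. Remove those values from cell 3, cell 5.
So cell 5 = 8.

8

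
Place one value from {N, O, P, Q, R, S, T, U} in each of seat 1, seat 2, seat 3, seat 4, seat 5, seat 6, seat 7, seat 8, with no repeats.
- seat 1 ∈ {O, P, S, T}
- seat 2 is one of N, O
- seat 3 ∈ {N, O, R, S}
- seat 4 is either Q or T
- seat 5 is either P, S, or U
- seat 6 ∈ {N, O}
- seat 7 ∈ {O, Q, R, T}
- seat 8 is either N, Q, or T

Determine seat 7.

R

The 8 variables together cover exactly {N, O, P, Q, R, S, T, U} — 8 values for 8 variables — and U appears only in seat 5's list, so seat 5 = U.
Among the 7 still-open variables, P fits only seat 1 (and all 7 values in {N, O, P, Q, R, S, T} must be used), so seat 1 = P.
The 6 still-open variables together cover exactly {N, O, Q, R, S, T} — 6 values for 6 variables — and S appears only in seat 3's list, so seat 3 = S.
The 5 still-open variables together cover exactly {N, O, Q, R, T} — 5 values for 5 variables — and R appears only in seat 7's list, so seat 7 = R.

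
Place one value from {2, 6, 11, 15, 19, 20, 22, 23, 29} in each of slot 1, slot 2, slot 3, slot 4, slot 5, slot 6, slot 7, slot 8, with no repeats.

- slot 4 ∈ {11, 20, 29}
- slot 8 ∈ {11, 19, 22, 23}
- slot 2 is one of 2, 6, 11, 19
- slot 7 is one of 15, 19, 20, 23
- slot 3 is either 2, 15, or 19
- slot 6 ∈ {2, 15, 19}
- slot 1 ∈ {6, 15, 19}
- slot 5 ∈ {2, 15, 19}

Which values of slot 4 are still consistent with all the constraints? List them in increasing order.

slot 3, slot 5, slot 6 share exactly the 3 values {2, 15, 19}; by pigeonhole those values go to them, so strike 2, 15, 19 from slot 1, slot 2, slot 7, slot 8.
slot 1 must be 6 (only option left). Strike 6 from slot 2.
slot 2 must be 11 (only option left). So slot 4, slot 8 can't be 11.
No further eliminations apply; slot 4 can still be any of 20, 29.

20, 29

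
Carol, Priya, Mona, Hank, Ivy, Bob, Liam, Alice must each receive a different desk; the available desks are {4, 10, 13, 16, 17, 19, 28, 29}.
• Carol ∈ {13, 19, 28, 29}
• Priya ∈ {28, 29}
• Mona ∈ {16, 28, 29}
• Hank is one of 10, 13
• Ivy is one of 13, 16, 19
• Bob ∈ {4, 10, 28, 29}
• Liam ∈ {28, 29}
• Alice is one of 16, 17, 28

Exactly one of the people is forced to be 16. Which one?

Mona

The 8 variables together cover exactly {4, 10, 13, 16, 17, 19, 28, 29} — 8 values for 8 variables — and 4 appears only in Bob's list, so Bob = 4.
Among the 7 still-open variables, 10 fits only Hank (and all 7 values in {10, 13, 16, 17, 19, 28, 29} must be used), so Hank = 10.
The 6 still-open variables draw from only 6 values {13, 16, 17, 19, 28, 29}, so each is used; only Alice can be 17, hence Alice = 17.
Priya and Liam share exactly the 2 values {28, 29}; by pigeonhole those values go to them, so strike 28, 29 from Carol, Mona.
So 16 goes to Mona.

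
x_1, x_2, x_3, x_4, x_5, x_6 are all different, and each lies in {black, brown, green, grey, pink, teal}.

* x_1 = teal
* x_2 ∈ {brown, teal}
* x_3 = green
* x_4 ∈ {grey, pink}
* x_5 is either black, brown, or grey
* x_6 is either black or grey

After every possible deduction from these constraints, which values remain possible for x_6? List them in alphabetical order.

black, grey

x_1 has just one choice, so x_1 = teal. Remove teal from x_2.
That leaves x_2 = brown. Remove brown from x_5.
x_3 must be green (only option left).
The 3 still-open variables draw from only 3 values {black, grey, pink}, so each is used; only x_4 can be pink, hence x_4 = pink.
No further eliminations apply; x_6 can still be any of black, grey.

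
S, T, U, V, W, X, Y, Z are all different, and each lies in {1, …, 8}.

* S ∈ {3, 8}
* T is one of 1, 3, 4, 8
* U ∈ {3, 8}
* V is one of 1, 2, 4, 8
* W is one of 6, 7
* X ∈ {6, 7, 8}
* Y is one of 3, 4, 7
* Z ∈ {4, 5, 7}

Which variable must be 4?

Y

Among the 8 variables, 2 fits only V (and all 8 values in {1, 2, 3, 4, 5, 6, 7, 8} must be used), so V = 2.
The 7 still-open variables together cover exactly {1, 3, 4, 5, 6, 7, 8} — 7 values for 7 variables — and 1 appears only in T's list, so T = 1.
The 6 still-open variables draw from only 6 values {3, 4, 5, 6, 7, 8}, so each is used; only Z can be 5, hence Z = 5.
Among the 5 still-open variables, 4 fits only Y (and all 5 values in {3, 4, 6, 7, 8} must be used), so Y = 4.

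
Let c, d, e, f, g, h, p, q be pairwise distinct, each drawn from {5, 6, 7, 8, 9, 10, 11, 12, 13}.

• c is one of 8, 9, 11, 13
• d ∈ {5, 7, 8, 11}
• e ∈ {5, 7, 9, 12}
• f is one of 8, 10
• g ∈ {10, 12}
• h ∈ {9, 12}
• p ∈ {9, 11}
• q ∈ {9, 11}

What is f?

The 8 variables together cover exactly {5, 7, 8, 9, 10, 11, 12, 13} — 8 values for 8 variables — and 13 appears only in c's list, so c = 13.
p and q between them cover only {9, 11} — a naked pair. Remove those values from d, e, h.
That leaves h = 12. Strike 12 from e, g.
That leaves g = 10. Strike 10 from f.
So f = 8.

8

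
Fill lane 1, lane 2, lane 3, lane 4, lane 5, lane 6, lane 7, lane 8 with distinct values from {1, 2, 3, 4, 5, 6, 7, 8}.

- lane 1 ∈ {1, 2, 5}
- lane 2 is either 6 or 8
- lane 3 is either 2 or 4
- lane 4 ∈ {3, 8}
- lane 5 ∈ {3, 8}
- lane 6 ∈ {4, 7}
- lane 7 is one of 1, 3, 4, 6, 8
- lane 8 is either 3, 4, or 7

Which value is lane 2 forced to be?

6

Among the 8 variables, 5 fits only lane 1 (and all 8 values in {1, 2, 3, 4, 5, 6, 7, 8} must be used), so lane 1 = 5.
The 7 still-open variables draw from only 7 values {1, 2, 3, 4, 6, 7, 8}, so each is used; only lane 7 can be 1, hence lane 7 = 1.
Among the 6 still-open variables, 2 fits only lane 3 (and all 6 values in {2, 3, 4, 6, 7, 8} must be used), so lane 3 = 2.
Among the 5 still-open variables, 6 fits only lane 2 (and all 5 values in {3, 4, 6, 7, 8} must be used), so lane 2 = 6.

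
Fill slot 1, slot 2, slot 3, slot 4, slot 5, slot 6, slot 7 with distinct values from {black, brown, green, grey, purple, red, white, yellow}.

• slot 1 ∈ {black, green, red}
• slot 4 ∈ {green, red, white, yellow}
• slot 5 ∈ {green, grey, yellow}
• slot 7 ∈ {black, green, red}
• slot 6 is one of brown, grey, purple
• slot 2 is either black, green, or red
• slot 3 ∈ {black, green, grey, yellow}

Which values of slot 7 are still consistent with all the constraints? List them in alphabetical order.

slot 1, slot 2, slot 7 between them cover only {black, green, red} — a naked triple. Remove those values from slot 3, slot 4, slot 5.
slot 3 and slot 5 share exactly the 2 values {grey, yellow}; by pigeonhole those values go to them, so strike grey, yellow from slot 4, slot 6.
That leaves slot 4 = white.
No further eliminations apply; slot 7 can still be any of black, green, red.

black, green, red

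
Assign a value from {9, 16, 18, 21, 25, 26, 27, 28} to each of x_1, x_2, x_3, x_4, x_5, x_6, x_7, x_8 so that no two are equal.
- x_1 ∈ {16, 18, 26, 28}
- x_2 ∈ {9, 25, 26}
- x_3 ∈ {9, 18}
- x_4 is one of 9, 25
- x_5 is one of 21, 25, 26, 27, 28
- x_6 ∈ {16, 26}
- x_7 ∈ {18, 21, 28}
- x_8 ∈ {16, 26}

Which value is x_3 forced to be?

18

The 8 variables together cover exactly {9, 16, 18, 21, 25, 26, 27, 28} — 8 values for 8 variables — and 27 appears only in x_5's list, so x_5 = 27.
The 7 still-open variables together cover exactly {9, 16, 18, 21, 25, 26, 28} — 7 values for 7 variables — and 21 appears only in x_7's list, so x_7 = 21.
Among the 6 still-open variables, 28 fits only x_1 (and all 6 values in {9, 16, 18, 25, 26, 28} must be used), so x_1 = 28.
The 5 still-open variables together cover exactly {9, 16, 18, 25, 26} — 5 values for 5 variables — and 18 appears only in x_3's list, so x_3 = 18.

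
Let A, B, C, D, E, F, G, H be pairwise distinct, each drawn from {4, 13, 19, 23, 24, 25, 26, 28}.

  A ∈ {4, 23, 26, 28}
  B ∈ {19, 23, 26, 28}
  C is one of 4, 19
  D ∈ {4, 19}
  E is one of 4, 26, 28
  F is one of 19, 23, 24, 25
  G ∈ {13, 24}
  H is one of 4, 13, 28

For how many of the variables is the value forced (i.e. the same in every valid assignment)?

3

The 8 variables together cover exactly {4, 13, 19, 23, 24, 25, 26, 28} — 8 values for 8 variables — and 25 appears only in F's list, so F = 25.
The 7 still-open variables together cover exactly {4, 13, 19, 23, 24, 26, 28} — 7 values for 7 variables — and 24 appears only in G's list, so G = 24.
Among the 6 still-open variables, 13 fits only H (and all 6 values in {4, 13, 19, 23, 26, 28} must be used), so H = 13.
C and D between them cover only {4, 19} — a naked pair. Remove those values from A, B, E.
Determined: F=25, G=24, H=13. The other variables each still have more than one consistent value. That makes 3.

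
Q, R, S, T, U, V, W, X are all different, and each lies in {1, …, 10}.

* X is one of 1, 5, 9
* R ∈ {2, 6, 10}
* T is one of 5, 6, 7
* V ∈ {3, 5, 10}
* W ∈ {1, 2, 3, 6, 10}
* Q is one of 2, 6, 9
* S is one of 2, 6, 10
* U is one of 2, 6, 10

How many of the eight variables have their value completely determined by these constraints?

The 8 variables together cover exactly {1, 2, 3, 5, 6, 7, 9, 10} — 8 values for 8 variables — and 7 appears only in T's list, so T = 7.
The 3 variables R, S, U are confined to {2, 6, 10}, which locks those values in; drop them from Q, V, W.
Q's domain is down to {9}, so Q = 9. So X can't be 9.
Determined: Q=9, T=7. The other variables each still have more than one consistent value. That makes 2.

2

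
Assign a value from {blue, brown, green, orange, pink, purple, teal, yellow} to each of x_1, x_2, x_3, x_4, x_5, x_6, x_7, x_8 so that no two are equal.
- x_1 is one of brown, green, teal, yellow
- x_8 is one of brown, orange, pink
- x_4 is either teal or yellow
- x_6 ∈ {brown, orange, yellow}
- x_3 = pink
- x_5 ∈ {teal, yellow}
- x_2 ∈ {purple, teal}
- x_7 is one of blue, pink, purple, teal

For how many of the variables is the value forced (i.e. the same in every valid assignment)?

x_3 must be pink (only option left). Remove pink from x_7, x_8.
The 7 still-open variables together cover exactly {blue, brown, green, orange, purple, teal, yellow} — 7 values for 7 variables — and blue appears only in x_7's list, so x_7 = blue.
Among the 6 still-open variables, green fits only x_1 (and all 6 values in {brown, green, orange, purple, teal, yellow} must be used), so x_1 = green.
The 5 still-open variables together cover exactly {brown, orange, purple, teal, yellow} — 5 values for 5 variables — and purple appears only in x_2's list, so x_2 = purple.
x_4 and x_5 share exactly the 2 values {teal, yellow}; by pigeonhole those values go to them, so strike teal, yellow from x_6.
Determined: x_1=green, x_2=purple, x_3=pink, x_7=blue. The other variables each still have more than one consistent value. That makes 4.

4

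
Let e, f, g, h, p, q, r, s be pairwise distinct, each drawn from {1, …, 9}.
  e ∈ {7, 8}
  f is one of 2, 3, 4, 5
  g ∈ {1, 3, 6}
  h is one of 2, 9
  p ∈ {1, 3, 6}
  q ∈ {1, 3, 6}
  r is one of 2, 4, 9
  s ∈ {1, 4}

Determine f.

5

The 3 variables g, p, q are confined to {1, 3, 6}, which locks those values in; drop them from f, s.
That leaves s = 4. So f, r can't be 4.
h and r between them cover only {2, 9} — a naked pair. Remove those values from f.
So f = 5.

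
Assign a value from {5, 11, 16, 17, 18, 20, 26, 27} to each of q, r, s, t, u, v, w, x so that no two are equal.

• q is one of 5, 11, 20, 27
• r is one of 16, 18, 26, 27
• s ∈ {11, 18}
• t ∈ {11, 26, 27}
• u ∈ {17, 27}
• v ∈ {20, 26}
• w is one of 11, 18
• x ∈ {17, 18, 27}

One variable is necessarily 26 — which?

t

Among the 8 variables, 5 fits only q (and all 8 values in {5, 11, 16, 17, 18, 20, 26, 27} must be used), so q = 5.
The 7 still-open variables draw from only 7 values {11, 16, 17, 18, 20, 26, 27}, so each is used; only r can be 16, hence r = 16.
The 6 still-open variables together cover exactly {11, 17, 18, 20, 26, 27} — 6 values for 6 variables — and 20 appears only in v's list, so v = 20.
Among the 5 still-open variables, 26 fits only t (and all 5 values in {11, 17, 18, 26, 27} must be used), so t = 26.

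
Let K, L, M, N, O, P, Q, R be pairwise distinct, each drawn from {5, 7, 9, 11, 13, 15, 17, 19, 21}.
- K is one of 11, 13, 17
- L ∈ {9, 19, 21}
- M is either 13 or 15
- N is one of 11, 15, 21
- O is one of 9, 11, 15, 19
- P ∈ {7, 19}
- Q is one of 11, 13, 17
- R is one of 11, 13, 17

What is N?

21

The 8 variables together cover exactly {7, 9, 11, 13, 15, 17, 19, 21} — 8 values for 8 variables — and 7 appears only in P's list, so P = 7.
K, Q, R between them cover only {11, 13, 17} — a naked triple. Remove those values from M, N, O.
M has just one choice, so M = 15. Strike 15 from N, O.
So N = 21.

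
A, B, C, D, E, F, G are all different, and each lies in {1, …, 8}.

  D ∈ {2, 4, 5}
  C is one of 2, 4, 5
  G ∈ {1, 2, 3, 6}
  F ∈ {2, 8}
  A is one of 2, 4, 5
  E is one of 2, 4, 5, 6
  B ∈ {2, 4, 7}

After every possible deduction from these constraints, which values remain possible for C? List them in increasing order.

2, 4, 5

A, C, D between them cover only {2, 4, 5} — a naked triple. Remove those values from B, E, F, G.
B's domain is down to {7}, so B = 7.
That leaves E = 6. So G can't be 6.
F's domain is down to {8}, so F = 8.
No further eliminations apply; C can still be any of 2, 4, 5.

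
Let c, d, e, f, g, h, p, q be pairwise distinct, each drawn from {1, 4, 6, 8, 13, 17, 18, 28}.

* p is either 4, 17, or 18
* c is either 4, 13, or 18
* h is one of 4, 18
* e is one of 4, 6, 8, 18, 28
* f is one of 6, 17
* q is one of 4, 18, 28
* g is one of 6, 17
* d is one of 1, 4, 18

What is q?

28

The 8 variables together cover exactly {1, 4, 6, 8, 13, 17, 18, 28} — 8 values for 8 variables — and 1 appears only in d's list, so d = 1.
The 7 still-open variables draw from only 7 values {4, 6, 8, 13, 17, 18, 28}, so each is used; only e can be 8, hence e = 8.
The 6 still-open variables draw from only 6 values {4, 6, 13, 17, 18, 28}, so each is used; only c can be 13, hence c = 13.
The 5 still-open variables draw from only 5 values {4, 6, 17, 18, 28}, so each is used; only q can be 28, hence q = 28.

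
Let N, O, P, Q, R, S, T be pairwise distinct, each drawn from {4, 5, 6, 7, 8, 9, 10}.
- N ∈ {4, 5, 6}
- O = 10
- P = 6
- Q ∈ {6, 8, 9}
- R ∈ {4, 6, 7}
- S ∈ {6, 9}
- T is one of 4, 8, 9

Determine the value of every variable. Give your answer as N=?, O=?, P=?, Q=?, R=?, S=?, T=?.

O has just one choice, so O = 10.
That leaves P = 6. Remove 6 from N, Q, R, S.
S must be 9 (only option left). Remove 9 from Q, T.
Q's domain is down to {8}, so Q = 8. Eliminate 8 elsewhere: T.
T's domain is down to {4}, so T = 4. So N, R can't be 4.
N's domain is down to {5}, so N = 5.
R has just one choice, so R = 7.

N=5, O=10, P=6, Q=8, R=7, S=9, T=4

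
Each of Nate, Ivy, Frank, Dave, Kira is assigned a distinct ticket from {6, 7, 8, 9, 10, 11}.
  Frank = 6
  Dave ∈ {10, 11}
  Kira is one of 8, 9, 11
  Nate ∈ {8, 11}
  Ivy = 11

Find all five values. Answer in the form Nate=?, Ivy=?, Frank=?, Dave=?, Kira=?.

Ivy's domain is down to {11}, so Ivy = 11. Remove 11 from Nate, Dave, Kira.
Frank has just one choice, so Frank = 6.
Dave has just one choice, so Dave = 10.
Nate must be 8 (only option left). Eliminate 8 elsewhere: Kira.
Kira has just one choice, so Kira = 9.

Nate=8, Ivy=11, Frank=6, Dave=10, Kira=9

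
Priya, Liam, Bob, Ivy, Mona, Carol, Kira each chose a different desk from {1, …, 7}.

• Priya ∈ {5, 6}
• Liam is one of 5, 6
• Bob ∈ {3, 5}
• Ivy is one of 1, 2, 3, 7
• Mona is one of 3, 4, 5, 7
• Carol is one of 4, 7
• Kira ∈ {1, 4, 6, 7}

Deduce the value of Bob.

The 7 variables together cover exactly {1, 2, 3, 4, 5, 6, 7} — 7 values for 7 variables — and 2 appears only in Ivy's list, so Ivy = 2.
The 6 still-open variables draw from only 6 values {1, 3, 4, 5, 6, 7}, so each is used; only Kira can be 1, hence Kira = 1.
The 2 variables Priya and Liam are confined to {5, 6}, which locks those values in; drop them from Bob, Mona.
So Bob = 3.

3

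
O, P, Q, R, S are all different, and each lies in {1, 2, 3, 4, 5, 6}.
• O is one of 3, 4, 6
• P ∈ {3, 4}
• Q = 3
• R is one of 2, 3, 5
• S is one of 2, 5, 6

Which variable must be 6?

O

Q's domain is down to {3}, so Q = 3. Eliminate 3 elsewhere: O, P, R.
That leaves P = 4. So O can't be 4.
So 6 goes to O.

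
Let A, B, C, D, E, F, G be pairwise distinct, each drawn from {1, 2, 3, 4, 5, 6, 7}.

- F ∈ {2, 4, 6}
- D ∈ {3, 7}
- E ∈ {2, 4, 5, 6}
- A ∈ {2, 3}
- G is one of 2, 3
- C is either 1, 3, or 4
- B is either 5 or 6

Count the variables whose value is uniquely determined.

The 7 variables together cover exactly {1, 2, 3, 4, 5, 6, 7} — 7 values for 7 variables — and 1 appears only in C's list, so C = 1.
Among the 6 still-open variables, 7 fits only D (and all 6 values in {2, 3, 4, 5, 6, 7} must be used), so D = 7.
The 2 variables A and G are confined to {2, 3}, which locks those values in; drop them from E, F.
Determined: C=1, D=7. The other variables each still have more than one consistent value. That makes 2.

2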